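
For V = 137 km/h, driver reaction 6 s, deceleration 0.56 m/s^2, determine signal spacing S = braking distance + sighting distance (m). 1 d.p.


V = 137 / 3.6 = 38.0556 m/s
Braking distance = 38.0556^2 / (2*0.56) = 1293.0583 m
Sighting distance = 38.0556 * 6 = 228.3333 m
S = 1293.0583 + 228.3333 = 1521.4 m

1521.4


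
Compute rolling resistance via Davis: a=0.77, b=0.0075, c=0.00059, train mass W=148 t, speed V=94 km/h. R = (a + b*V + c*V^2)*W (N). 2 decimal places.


b*V = 0.0075 * 94 = 0.705
c*V^2 = 0.00059 * 8836 = 5.21324
R_per_t = 0.77 + 0.705 + 5.21324 = 6.68824 N/t
R_total = 6.68824 * 148 = 989.86 N

989.86


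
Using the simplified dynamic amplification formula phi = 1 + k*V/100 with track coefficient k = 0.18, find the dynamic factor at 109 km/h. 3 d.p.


phi = 1 + k * V / 100
phi = 1 + 0.18 * 109 / 100
phi = 1 + 0.1962
phi = 1.196

1.196


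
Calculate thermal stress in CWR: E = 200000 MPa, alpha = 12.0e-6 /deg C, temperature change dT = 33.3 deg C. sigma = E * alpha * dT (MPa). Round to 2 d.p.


sigma = E * alpha * dT
sigma = 200000 * 12.0e-6 * 33.3
sigma = 2.4 * 33.3
sigma = 79.92 MPa

79.92


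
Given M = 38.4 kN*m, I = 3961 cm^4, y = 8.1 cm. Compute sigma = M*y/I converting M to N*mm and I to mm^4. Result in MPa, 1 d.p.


Convert units:
M = 38.4 kN*m = 38400000 N*mm
y = 8.1 cm = 81 mm
I = 3961 cm^4 = 39610000 mm^4
sigma = 38400000 * 81 / 39610000
sigma = 78.5 MPa

78.5


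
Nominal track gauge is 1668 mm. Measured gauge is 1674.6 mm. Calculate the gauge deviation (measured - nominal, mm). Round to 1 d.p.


Deviation = measured - nominal
Deviation = 1674.6 - 1668
Deviation = 6.6 mm

6.6


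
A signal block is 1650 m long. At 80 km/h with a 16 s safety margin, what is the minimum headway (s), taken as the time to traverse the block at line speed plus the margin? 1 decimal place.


V = 80 / 3.6 = 22.2222 m/s
Block traversal time = 1650 / 22.2222 = 74.25 s
Headway = 74.25 + 16
Headway = 90.3 s

90.3


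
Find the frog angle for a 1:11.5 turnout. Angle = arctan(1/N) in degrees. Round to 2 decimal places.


1/N = 1/11.5 = 0.086957
angle = arctan(0.086957) = 0.086738 rad
angle = 0.086738 * 180/pi = 4.97 degrees

4.97


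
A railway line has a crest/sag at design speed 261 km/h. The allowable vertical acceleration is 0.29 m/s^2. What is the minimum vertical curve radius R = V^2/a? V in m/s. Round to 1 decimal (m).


Convert speed: V = 261 / 3.6 = 72.5 m/s
V^2 = 5256.25 m^2/s^2
R_v = 5256.25 / 0.29
R_v = 18125.0 m

18125.0


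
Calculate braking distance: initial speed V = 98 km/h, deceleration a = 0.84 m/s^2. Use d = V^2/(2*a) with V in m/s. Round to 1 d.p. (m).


Convert speed: V = 98 / 3.6 = 27.2222 m/s
V^2 = 741.0494
d = 741.0494 / (2 * 0.84)
d = 741.0494 / 1.68
d = 441.1 m

441.1


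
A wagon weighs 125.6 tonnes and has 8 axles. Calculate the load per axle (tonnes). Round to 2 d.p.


Load per axle = total weight / number of axles
Load = 125.6 / 8
Load = 15.70 tonnes

15.70


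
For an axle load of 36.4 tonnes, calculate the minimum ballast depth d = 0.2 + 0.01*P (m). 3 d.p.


d = 0.2 + 0.01 * 36.4
d = 0.2 + 0.364
d = 0.564 m

0.564


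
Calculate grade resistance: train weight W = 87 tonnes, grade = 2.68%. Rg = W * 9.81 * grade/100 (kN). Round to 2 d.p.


Rg = W * 9.81 * grade / 100
Rg = 87 * 9.81 * 2.68 / 100
Rg = 853.47 * 0.0268
Rg = 22.87 kN

22.87


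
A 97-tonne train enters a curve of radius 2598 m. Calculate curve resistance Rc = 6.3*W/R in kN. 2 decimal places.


Rc = 6.3 * W / R
Rc = 6.3 * 97 / 2598
Rc = 611.1 / 2598
Rc = 0.24 kN

0.24


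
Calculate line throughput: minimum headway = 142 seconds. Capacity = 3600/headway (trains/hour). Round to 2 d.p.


Capacity = 3600 / headway
Capacity = 3600 / 142
Capacity = 25.35 trains/hour

25.35


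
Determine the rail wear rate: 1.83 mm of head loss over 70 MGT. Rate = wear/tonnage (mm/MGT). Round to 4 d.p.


Wear rate = total wear / cumulative tonnage
Rate = 1.83 / 70
Rate = 0.0261 mm/MGT

0.0261


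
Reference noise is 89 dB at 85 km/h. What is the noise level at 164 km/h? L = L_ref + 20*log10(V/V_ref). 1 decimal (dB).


V/V_ref = 164 / 85 = 1.929412
log10(1.929412) = 0.285425
20 * 0.285425 = 5.7085
L = 89 + 5.7085 = 94.7 dB

94.7


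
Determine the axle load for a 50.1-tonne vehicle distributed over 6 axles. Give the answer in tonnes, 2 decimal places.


Load per axle = total weight / number of axles
Load = 50.1 / 6
Load = 8.35 tonnes

8.35


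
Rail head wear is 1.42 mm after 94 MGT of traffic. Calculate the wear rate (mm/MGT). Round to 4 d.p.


Wear rate = total wear / cumulative tonnage
Rate = 1.42 / 94
Rate = 0.0151 mm/MGT

0.0151


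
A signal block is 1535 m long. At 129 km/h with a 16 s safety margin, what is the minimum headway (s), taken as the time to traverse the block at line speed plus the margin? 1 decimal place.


V = 129 / 3.6 = 35.8333 m/s
Block traversal time = 1535 / 35.8333 = 42.8372 s
Headway = 42.8372 + 16
Headway = 58.8 s

58.8


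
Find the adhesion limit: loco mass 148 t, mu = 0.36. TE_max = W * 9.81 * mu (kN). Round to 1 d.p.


TE_max = W * g * mu
TE_max = 148 * 9.81 * 0.36
TE_max = 1451.88 * 0.36
TE_max = 522.7 kN

522.7


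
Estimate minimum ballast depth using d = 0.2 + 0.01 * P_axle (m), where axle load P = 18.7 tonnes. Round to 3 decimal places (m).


d = 0.2 + 0.01 * 18.7
d = 0.2 + 0.187
d = 0.387 m

0.387


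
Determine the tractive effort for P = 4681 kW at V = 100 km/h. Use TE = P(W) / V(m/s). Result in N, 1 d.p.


Convert: P = 4681 kW = 4681000 W
V = 100 / 3.6 = 27.7778 m/s
TE = 4681000 / 27.7778
TE = 168516.0 N

168516.0


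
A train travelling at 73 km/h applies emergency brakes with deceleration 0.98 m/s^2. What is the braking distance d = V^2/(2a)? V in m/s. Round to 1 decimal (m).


Convert speed: V = 73 / 3.6 = 20.2778 m/s
V^2 = 411.1883
d = 411.1883 / (2 * 0.98)
d = 411.1883 / 1.96
d = 209.8 m

209.8


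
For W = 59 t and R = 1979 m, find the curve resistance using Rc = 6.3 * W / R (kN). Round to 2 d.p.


Rc = 6.3 * W / R
Rc = 6.3 * 59 / 1979
Rc = 371.7 / 1979
Rc = 0.19 kN

0.19


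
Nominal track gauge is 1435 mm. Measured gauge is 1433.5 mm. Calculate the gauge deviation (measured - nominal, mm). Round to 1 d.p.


Deviation = measured - nominal
Deviation = 1433.5 - 1435
Deviation = -1.5 mm

-1.5


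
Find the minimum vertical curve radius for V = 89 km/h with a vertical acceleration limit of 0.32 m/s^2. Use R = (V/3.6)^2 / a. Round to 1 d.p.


Convert speed: V = 89 / 3.6 = 24.7222 m/s
V^2 = 611.1883 m^2/s^2
R_v = 611.1883 / 0.32
R_v = 1910.0 m

1910.0


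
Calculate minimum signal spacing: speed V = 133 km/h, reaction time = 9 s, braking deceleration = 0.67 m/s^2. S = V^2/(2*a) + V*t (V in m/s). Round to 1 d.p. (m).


V = 133 / 3.6 = 36.9444 m/s
Braking distance = 36.9444^2 / (2*0.67) = 1018.5761 m
Sighting distance = 36.9444 * 9 = 332.5 m
S = 1018.5761 + 332.5 = 1351.1 m

1351.1


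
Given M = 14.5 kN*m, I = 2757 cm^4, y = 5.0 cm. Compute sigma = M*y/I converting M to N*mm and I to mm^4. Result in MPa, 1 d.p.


Convert units:
M = 14.5 kN*m = 14500000 N*mm
y = 5.0 cm = 50 mm
I = 2757 cm^4 = 27570000 mm^4
sigma = 14500000 * 50 / 27570000
sigma = 26.3 MPa

26.3


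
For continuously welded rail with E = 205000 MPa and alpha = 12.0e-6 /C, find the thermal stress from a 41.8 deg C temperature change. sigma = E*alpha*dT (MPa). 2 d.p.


sigma = E * alpha * dT
sigma = 205000 * 12.0e-6 * 41.8
sigma = 2.46 * 41.8
sigma = 102.83 MPa

102.83


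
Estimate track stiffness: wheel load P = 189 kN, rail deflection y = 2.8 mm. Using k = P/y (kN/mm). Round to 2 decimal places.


Track stiffness k = P / y
k = 189 / 2.8
k = 67.50 kN/mm

67.50


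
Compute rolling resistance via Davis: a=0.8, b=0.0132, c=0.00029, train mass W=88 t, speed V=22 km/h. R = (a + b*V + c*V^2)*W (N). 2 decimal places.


b*V = 0.0132 * 22 = 0.2904
c*V^2 = 0.00029 * 484 = 0.14036
R_per_t = 0.8 + 0.2904 + 0.14036 = 1.23076 N/t
R_total = 1.23076 * 88 = 108.31 N

108.31


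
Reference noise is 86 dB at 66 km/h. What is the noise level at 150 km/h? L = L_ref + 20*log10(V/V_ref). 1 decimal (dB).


V/V_ref = 150 / 66 = 2.272727
log10(2.272727) = 0.356547
20 * 0.356547 = 7.1309
L = 86 + 7.1309 = 93.1 dB

93.1


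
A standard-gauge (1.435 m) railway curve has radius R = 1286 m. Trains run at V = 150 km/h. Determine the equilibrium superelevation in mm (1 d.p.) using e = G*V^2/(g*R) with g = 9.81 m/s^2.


Convert speed: V = 150 / 3.6 = 41.6667 m/s
Apply formula: e = 1.435 * 41.6667^2 / (9.81 * 1286)
e = 1.435 * 1736.1111 / 12615.66
e = 0.197478 m = 197.5 mm

197.5


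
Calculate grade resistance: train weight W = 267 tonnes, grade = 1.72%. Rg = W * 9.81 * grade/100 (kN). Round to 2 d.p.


Rg = W * 9.81 * grade / 100
Rg = 267 * 9.81 * 1.72 / 100
Rg = 2619.27 * 0.0172
Rg = 45.05 kN

45.05


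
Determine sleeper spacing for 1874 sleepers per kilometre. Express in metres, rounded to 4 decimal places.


Spacing = 1000 m / number of sleepers
Spacing = 1000 / 1874
Spacing = 0.5336 m

0.5336


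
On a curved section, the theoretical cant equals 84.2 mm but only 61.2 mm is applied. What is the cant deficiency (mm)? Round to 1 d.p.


Cant deficiency = equilibrium cant - actual cant
CD = 84.2 - 61.2
CD = 23.0 mm

23.0


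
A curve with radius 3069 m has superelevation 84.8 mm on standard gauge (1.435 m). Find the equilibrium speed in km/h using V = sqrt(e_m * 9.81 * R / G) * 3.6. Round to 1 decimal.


Convert cant: e = 84.8 mm = 0.0848 m
V_ms = sqrt(0.0848 * 9.81 * 3069 / 1.435)
V_ms = sqrt(1779.138866) = 42.1798 m/s
V = 42.1798 * 3.6 = 151.8 km/h

151.8


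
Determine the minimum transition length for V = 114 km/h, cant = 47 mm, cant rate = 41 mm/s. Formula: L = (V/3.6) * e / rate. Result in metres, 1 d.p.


Convert speed: V = 114 / 3.6 = 31.6667 m/s
L = 31.6667 * 47 / 41
L = 1488.3333 / 41
L = 36.3 m

36.3


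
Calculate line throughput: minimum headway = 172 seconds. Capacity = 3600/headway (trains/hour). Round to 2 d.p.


Capacity = 3600 / headway
Capacity = 3600 / 172
Capacity = 20.93 trains/hour

20.93


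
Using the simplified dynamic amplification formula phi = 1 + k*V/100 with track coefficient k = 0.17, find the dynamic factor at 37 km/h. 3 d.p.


phi = 1 + k * V / 100
phi = 1 + 0.17 * 37 / 100
phi = 1 + 0.0629
phi = 1.063

1.063


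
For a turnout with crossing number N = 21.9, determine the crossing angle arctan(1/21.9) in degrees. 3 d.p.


1/N = 1/21.9 = 0.045662
angle = arctan(0.045662) = 0.04563 rad
angle = 0.04563 * 180/pi = 2.614 degrees

2.614


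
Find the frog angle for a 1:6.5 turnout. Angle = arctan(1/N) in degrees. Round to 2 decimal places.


1/N = 1/6.5 = 0.153846
angle = arctan(0.153846) = 0.152649 rad
angle = 0.152649 * 180/pi = 8.75 degrees

8.75


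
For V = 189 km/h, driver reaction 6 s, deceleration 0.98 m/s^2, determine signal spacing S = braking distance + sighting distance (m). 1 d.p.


V = 189 / 3.6 = 52.5 m/s
Braking distance = 52.5^2 / (2*0.98) = 1406.25 m
Sighting distance = 52.5 * 6 = 315.0 m
S = 1406.25 + 315.0 = 1721.3 m

1721.3


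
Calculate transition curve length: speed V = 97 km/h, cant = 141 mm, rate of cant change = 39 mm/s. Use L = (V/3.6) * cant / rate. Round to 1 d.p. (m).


Convert speed: V = 97 / 3.6 = 26.9444 m/s
L = 26.9444 * 141 / 39
L = 3799.1667 / 39
L = 97.4 m

97.4


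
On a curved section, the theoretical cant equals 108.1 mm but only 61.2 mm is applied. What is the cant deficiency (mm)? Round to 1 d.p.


Cant deficiency = equilibrium cant - actual cant
CD = 108.1 - 61.2
CD = 46.9 mm

46.9


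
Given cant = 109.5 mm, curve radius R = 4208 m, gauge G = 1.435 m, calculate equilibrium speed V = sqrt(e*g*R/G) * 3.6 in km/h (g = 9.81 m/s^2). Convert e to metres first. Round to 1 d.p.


Convert cant: e = 109.5 mm = 0.1095 m
V_ms = sqrt(0.1095 * 9.81 * 4208 / 1.435)
V_ms = sqrt(3149.973909) = 56.1246 m/s
V = 56.1246 * 3.6 = 202.0 km/h

202.0


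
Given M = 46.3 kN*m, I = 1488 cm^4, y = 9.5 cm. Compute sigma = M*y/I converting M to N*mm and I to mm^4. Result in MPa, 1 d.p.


Convert units:
M = 46.3 kN*m = 46300000 N*mm
y = 9.5 cm = 95 mm
I = 1488 cm^4 = 14880000 mm^4
sigma = 46300000 * 95 / 14880000
sigma = 295.6 MPa

295.6


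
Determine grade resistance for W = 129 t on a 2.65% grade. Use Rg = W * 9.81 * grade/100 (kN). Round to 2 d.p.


Rg = W * 9.81 * grade / 100
Rg = 129 * 9.81 * 2.65 / 100
Rg = 1265.49 * 0.0265
Rg = 33.54 kN

33.54


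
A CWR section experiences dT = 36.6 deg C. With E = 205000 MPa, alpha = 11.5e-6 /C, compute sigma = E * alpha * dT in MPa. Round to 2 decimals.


sigma = E * alpha * dT
sigma = 205000 * 11.5e-6 * 36.6
sigma = 2.3575 * 36.6
sigma = 86.28 MPa

86.28


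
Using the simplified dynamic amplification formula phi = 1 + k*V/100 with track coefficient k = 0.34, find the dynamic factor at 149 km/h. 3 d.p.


phi = 1 + k * V / 100
phi = 1 + 0.34 * 149 / 100
phi = 1 + 0.5066
phi = 1.507

1.507


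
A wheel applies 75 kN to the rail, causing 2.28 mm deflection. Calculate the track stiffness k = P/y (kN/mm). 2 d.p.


Track stiffness k = P / y
k = 75 / 2.28
k = 32.89 kN/mm

32.89


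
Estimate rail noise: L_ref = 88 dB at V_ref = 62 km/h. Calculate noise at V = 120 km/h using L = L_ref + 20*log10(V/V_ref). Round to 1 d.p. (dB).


V/V_ref = 120 / 62 = 1.935484
log10(1.935484) = 0.28679
20 * 0.28679 = 5.7358
L = 88 + 5.7358 = 93.7 dB

93.7


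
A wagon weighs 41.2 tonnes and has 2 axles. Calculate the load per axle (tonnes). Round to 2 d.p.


Load per axle = total weight / number of axles
Load = 41.2 / 2
Load = 20.60 tonnes

20.60


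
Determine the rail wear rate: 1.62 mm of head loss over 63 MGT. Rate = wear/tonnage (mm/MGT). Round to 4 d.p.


Wear rate = total wear / cumulative tonnage
Rate = 1.62 / 63
Rate = 0.0257 mm/MGT

0.0257


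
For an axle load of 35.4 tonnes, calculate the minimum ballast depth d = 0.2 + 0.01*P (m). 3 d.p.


d = 0.2 + 0.01 * 35.4
d = 0.2 + 0.354
d = 0.554 m

0.554


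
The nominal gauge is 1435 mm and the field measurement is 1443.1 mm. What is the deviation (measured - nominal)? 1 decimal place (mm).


Deviation = measured - nominal
Deviation = 1443.1 - 1435
Deviation = 8.1 mm

8.1


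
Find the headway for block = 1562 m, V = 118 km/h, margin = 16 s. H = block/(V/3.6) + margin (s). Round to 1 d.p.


V = 118 / 3.6 = 32.7778 m/s
Block traversal time = 1562 / 32.7778 = 47.6542 s
Headway = 47.6542 + 16
Headway = 63.7 s

63.7


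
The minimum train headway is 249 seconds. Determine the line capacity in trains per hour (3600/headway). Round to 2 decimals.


Capacity = 3600 / headway
Capacity = 3600 / 249
Capacity = 14.46 trains/hour

14.46


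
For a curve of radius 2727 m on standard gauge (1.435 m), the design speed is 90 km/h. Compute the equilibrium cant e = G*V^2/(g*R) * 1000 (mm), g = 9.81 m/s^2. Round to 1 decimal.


Convert speed: V = 90 / 3.6 = 25.0 m/s
Apply formula: e = 1.435 * 25.0^2 / (9.81 * 2727)
e = 1.435 * 625.0 / 26751.87
e = 0.033526 m = 33.5 mm

33.5


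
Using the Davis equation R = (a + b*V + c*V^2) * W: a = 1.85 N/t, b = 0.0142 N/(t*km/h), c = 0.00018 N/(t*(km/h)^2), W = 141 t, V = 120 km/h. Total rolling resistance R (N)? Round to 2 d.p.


b*V = 0.0142 * 120 = 1.704
c*V^2 = 0.00018 * 14400 = 2.592
R_per_t = 1.85 + 1.704 + 2.592 = 6.146 N/t
R_total = 6.146 * 141 = 866.59 N

866.59


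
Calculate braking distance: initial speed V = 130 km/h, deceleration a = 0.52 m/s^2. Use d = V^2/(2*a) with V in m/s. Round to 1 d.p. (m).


Convert speed: V = 130 / 3.6 = 36.1111 m/s
V^2 = 1304.0123
d = 1304.0123 / (2 * 0.52)
d = 1304.0123 / 1.04
d = 1253.9 m

1253.9


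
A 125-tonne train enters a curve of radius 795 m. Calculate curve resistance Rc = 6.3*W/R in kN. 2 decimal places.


Rc = 6.3 * W / R
Rc = 6.3 * 125 / 795
Rc = 787.5 / 795
Rc = 0.99 kN

0.99


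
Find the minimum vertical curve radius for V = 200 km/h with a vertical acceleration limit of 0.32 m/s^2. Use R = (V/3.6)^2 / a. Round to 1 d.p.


Convert speed: V = 200 / 3.6 = 55.5556 m/s
V^2 = 3086.4198 m^2/s^2
R_v = 3086.4198 / 0.32
R_v = 9645.1 m

9645.1


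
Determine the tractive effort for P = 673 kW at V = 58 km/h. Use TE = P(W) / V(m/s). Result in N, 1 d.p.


Convert: P = 673 kW = 673000 W
V = 58 / 3.6 = 16.1111 m/s
TE = 673000 / 16.1111
TE = 41772.4 N

41772.4


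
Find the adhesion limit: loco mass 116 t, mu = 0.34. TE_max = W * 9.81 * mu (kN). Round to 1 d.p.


TE_max = W * g * mu
TE_max = 116 * 9.81 * 0.34
TE_max = 1137.96 * 0.34
TE_max = 386.9 kN

386.9


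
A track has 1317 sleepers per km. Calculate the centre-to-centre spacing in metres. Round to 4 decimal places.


Spacing = 1000 m / number of sleepers
Spacing = 1000 / 1317
Spacing = 0.7593 m

0.7593


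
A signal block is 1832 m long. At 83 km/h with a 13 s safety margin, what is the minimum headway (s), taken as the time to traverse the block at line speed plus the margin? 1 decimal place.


V = 83 / 3.6 = 23.0556 m/s
Block traversal time = 1832 / 23.0556 = 79.4602 s
Headway = 79.4602 + 13
Headway = 92.5 s

92.5


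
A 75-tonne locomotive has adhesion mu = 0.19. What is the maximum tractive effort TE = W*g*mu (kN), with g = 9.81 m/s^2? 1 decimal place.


TE_max = W * g * mu
TE_max = 75 * 9.81 * 0.19
TE_max = 735.75 * 0.19
TE_max = 139.8 kN

139.8


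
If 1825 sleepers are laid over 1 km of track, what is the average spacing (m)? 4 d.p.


Spacing = 1000 m / number of sleepers
Spacing = 1000 / 1825
Spacing = 0.5479 m

0.5479


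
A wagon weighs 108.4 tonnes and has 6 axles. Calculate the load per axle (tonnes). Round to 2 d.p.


Load per axle = total weight / number of axles
Load = 108.4 / 6
Load = 18.07 tonnes

18.07


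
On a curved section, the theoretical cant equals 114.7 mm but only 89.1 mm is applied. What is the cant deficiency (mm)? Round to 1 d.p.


Cant deficiency = equilibrium cant - actual cant
CD = 114.7 - 89.1
CD = 25.6 mm

25.6


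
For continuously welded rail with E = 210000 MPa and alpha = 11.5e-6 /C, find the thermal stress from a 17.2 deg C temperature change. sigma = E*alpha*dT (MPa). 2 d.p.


sigma = E * alpha * dT
sigma = 210000 * 11.5e-6 * 17.2
sigma = 2.415 * 17.2
sigma = 41.54 MPa

41.54


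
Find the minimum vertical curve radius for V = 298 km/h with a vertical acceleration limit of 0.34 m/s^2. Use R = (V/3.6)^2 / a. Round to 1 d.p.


Convert speed: V = 298 / 3.6 = 82.7778 m/s
V^2 = 6852.1605 m^2/s^2
R_v = 6852.1605 / 0.34
R_v = 20153.4 m

20153.4


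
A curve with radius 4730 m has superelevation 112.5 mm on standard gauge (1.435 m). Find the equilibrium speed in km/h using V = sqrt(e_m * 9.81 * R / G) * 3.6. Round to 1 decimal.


Convert cant: e = 112.5 mm = 0.1125 m
V_ms = sqrt(0.1125 * 9.81 * 4730 / 1.435)
V_ms = sqrt(3637.732578) = 60.3136 m/s
V = 60.3136 * 3.6 = 217.1 km/h

217.1


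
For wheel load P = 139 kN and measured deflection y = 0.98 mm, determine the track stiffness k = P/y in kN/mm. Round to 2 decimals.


Track stiffness k = P / y
k = 139 / 0.98
k = 141.84 kN/mm

141.84


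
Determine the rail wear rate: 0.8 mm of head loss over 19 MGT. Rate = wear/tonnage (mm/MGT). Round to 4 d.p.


Wear rate = total wear / cumulative tonnage
Rate = 0.8 / 19
Rate = 0.0421 mm/MGT

0.0421


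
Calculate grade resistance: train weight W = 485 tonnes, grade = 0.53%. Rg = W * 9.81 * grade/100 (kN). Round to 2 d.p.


Rg = W * 9.81 * grade / 100
Rg = 485 * 9.81 * 0.53 / 100
Rg = 4757.85 * 0.0053
Rg = 25.22 kN

25.22


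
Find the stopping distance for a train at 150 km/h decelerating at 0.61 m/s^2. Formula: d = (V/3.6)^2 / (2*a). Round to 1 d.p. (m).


Convert speed: V = 150 / 3.6 = 41.6667 m/s
V^2 = 1736.1111
d = 1736.1111 / (2 * 0.61)
d = 1736.1111 / 1.22
d = 1423.0 m

1423.0


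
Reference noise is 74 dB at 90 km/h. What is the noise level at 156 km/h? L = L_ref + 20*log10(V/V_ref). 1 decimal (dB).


V/V_ref = 156 / 90 = 1.733333
log10(1.733333) = 0.238882
20 * 0.238882 = 4.7776
L = 74 + 4.7776 = 78.8 dB

78.8


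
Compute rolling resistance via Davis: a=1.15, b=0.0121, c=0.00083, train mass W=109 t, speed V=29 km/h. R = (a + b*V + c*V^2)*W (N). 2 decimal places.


b*V = 0.0121 * 29 = 0.3509
c*V^2 = 0.00083 * 841 = 0.69803
R_per_t = 1.15 + 0.3509 + 0.69803 = 2.19893 N/t
R_total = 2.19893 * 109 = 239.68 N

239.68


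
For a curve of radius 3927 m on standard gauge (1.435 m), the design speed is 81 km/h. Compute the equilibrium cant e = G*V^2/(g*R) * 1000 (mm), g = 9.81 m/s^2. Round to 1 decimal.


Convert speed: V = 81 / 3.6 = 22.5 m/s
Apply formula: e = 1.435 * 22.5^2 / (9.81 * 3927)
e = 1.435 * 506.25 / 38523.87
e = 0.018858 m = 18.9 mm

18.9


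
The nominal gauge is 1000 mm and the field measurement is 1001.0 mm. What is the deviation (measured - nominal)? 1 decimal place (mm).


Deviation = measured - nominal
Deviation = 1001.0 - 1000
Deviation = 1.0 mm

1.0


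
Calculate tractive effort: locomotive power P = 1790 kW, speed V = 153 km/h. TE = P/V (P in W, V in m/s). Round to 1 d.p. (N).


Convert: P = 1790 kW = 1790000 W
V = 153 / 3.6 = 42.5 m/s
TE = 1790000 / 42.5
TE = 42117.6 N

42117.6


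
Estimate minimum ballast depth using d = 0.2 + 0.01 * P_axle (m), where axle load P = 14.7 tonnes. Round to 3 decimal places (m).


d = 0.2 + 0.01 * 14.7
d = 0.2 + 0.147
d = 0.347 m

0.347


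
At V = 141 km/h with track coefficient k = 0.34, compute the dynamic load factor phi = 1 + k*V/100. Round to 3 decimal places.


phi = 1 + k * V / 100
phi = 1 + 0.34 * 141 / 100
phi = 1 + 0.4794
phi = 1.479

1.479


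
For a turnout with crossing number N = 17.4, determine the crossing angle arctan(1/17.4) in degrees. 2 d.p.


1/N = 1/17.4 = 0.057471
angle = arctan(0.057471) = 0.057408 rad
angle = 0.057408 * 180/pi = 3.29 degrees

3.29


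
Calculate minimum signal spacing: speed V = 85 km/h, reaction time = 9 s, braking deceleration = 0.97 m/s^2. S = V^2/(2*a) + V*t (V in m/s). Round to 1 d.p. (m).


V = 85 / 3.6 = 23.6111 m/s
Braking distance = 23.6111^2 / (2*0.97) = 287.3632 m
Sighting distance = 23.6111 * 9 = 212.5 m
S = 287.3632 + 212.5 = 499.9 m

499.9


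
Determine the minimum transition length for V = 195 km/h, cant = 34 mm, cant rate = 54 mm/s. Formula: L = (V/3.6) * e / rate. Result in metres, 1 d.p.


Convert speed: V = 195 / 3.6 = 54.1667 m/s
L = 54.1667 * 34 / 54
L = 1841.6667 / 54
L = 34.1 m

34.1


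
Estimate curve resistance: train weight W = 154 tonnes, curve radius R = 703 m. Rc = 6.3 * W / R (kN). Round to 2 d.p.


Rc = 6.3 * W / R
Rc = 6.3 * 154 / 703
Rc = 970.2 / 703
Rc = 1.38 kN

1.38


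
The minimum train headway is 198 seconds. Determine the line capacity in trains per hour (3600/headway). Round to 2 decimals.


Capacity = 3600 / headway
Capacity = 3600 / 198
Capacity = 18.18 trains/hour

18.18


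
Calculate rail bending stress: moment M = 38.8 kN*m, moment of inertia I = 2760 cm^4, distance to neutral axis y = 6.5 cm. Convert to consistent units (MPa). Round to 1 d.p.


Convert units:
M = 38.8 kN*m = 38800000 N*mm
y = 6.5 cm = 65 mm
I = 2760 cm^4 = 27600000 mm^4
sigma = 38800000 * 65 / 27600000
sigma = 91.4 MPa

91.4


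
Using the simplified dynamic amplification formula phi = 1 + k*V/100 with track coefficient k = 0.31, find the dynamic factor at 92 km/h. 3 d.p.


phi = 1 + k * V / 100
phi = 1 + 0.31 * 92 / 100
phi = 1 + 0.2852
phi = 1.285

1.285


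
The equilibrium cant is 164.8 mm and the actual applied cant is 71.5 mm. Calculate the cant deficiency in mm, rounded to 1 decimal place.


Cant deficiency = equilibrium cant - actual cant
CD = 164.8 - 71.5
CD = 93.3 mm

93.3


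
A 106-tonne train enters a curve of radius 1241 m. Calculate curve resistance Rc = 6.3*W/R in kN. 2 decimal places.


Rc = 6.3 * W / R
Rc = 6.3 * 106 / 1241
Rc = 667.8 / 1241
Rc = 0.54 kN

0.54


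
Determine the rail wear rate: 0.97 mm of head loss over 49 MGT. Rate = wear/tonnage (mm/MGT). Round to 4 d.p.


Wear rate = total wear / cumulative tonnage
Rate = 0.97 / 49
Rate = 0.0198 mm/MGT

0.0198


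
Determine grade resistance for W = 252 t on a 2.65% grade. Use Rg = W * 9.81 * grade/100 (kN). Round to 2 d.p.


Rg = W * 9.81 * grade / 100
Rg = 252 * 9.81 * 2.65 / 100
Rg = 2472.12 * 0.0265
Rg = 65.51 kN

65.51


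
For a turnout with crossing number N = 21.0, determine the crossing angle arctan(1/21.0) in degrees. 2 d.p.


1/N = 1/21.0 = 0.047619
angle = arctan(0.047619) = 0.047583 rad
angle = 0.047583 * 180/pi = 2.73 degrees

2.73


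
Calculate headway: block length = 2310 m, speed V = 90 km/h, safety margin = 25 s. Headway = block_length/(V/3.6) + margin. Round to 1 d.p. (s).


V = 90 / 3.6 = 25.0 m/s
Block traversal time = 2310 / 25.0 = 92.4 s
Headway = 92.4 + 25
Headway = 117.4 s

117.4


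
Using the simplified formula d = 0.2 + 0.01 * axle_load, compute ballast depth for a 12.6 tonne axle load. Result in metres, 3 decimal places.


d = 0.2 + 0.01 * 12.6
d = 0.2 + 0.126
d = 0.326 m

0.326


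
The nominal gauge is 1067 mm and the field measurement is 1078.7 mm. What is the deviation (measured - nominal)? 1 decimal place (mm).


Deviation = measured - nominal
Deviation = 1078.7 - 1067
Deviation = 11.7 mm

11.7


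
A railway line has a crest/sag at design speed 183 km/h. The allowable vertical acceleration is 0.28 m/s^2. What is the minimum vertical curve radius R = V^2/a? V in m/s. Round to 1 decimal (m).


Convert speed: V = 183 / 3.6 = 50.8333 m/s
V^2 = 2584.0278 m^2/s^2
R_v = 2584.0278 / 0.28
R_v = 9228.7 m

9228.7


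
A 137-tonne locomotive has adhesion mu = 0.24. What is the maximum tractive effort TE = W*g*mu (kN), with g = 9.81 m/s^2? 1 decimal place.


TE_max = W * g * mu
TE_max = 137 * 9.81 * 0.24
TE_max = 1343.97 * 0.24
TE_max = 322.6 kN

322.6


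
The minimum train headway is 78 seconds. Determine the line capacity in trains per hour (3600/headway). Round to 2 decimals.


Capacity = 3600 / headway
Capacity = 3600 / 78
Capacity = 46.15 trains/hour

46.15


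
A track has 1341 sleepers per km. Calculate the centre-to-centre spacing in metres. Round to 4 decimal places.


Spacing = 1000 m / number of sleepers
Spacing = 1000 / 1341
Spacing = 0.7457 m

0.7457


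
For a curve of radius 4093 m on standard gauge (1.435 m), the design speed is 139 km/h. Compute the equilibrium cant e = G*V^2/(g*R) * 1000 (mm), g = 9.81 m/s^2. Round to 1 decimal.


Convert speed: V = 139 / 3.6 = 38.6111 m/s
Apply formula: e = 1.435 * 38.6111^2 / (9.81 * 4093)
e = 1.435 * 1490.8179 / 40152.33
e = 0.05328 m = 53.3 mm

53.3


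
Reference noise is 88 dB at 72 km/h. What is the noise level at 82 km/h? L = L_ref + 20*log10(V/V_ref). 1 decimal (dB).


V/V_ref = 82 / 72 = 1.138889
log10(1.138889) = 0.056481
20 * 0.056481 = 1.1296
L = 88 + 1.1296 = 89.1 dB

89.1


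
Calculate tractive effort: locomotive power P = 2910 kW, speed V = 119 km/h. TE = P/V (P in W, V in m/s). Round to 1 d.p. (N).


Convert: P = 2910 kW = 2910000 W
V = 119 / 3.6 = 33.0556 m/s
TE = 2910000 / 33.0556
TE = 88033.6 N

88033.6


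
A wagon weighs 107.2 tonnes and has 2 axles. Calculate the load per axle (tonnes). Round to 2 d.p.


Load per axle = total weight / number of axles
Load = 107.2 / 2
Load = 53.60 tonnes

53.60


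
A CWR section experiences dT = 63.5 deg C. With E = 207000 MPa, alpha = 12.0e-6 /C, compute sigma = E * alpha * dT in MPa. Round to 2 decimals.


sigma = E * alpha * dT
sigma = 207000 * 12.0e-6 * 63.5
sigma = 2.484 * 63.5
sigma = 157.73 MPa

157.73


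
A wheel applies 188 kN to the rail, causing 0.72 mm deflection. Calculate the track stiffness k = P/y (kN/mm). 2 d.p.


Track stiffness k = P / y
k = 188 / 0.72
k = 261.11 kN/mm

261.11


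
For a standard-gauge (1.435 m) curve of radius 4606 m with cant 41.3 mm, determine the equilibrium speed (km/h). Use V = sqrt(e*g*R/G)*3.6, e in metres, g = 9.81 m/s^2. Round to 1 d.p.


Convert cant: e = 41.3 mm = 0.0413 m
V_ms = sqrt(0.0413 * 9.81 * 4606 / 1.435)
V_ms = sqrt(1300.442312) = 36.0616 m/s
V = 36.0616 * 3.6 = 129.8 km/h

129.8


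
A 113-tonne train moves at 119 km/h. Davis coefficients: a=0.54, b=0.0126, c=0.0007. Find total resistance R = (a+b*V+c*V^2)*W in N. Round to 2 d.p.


b*V = 0.0126 * 119 = 1.4994
c*V^2 = 0.0007 * 14161 = 9.9127
R_per_t = 0.54 + 1.4994 + 9.9127 = 11.9521 N/t
R_total = 11.9521 * 113 = 1350.59 N

1350.59


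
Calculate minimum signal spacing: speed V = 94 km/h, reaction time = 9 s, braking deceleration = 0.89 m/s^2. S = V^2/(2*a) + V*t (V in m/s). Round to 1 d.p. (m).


V = 94 / 3.6 = 26.1111 m/s
Braking distance = 26.1111^2 / (2*0.89) = 383.0282 m
Sighting distance = 26.1111 * 9 = 235.0 m
S = 383.0282 + 235.0 = 618.0 m

618.0


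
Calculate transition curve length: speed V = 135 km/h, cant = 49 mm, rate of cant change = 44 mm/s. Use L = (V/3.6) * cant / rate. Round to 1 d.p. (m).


Convert speed: V = 135 / 3.6 = 37.5 m/s
L = 37.5 * 49 / 44
L = 1837.5 / 44
L = 41.8 m

41.8


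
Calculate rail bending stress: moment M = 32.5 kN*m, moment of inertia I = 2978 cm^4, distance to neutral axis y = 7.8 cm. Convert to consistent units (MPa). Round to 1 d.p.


Convert units:
M = 32.5 kN*m = 32500000 N*mm
y = 7.8 cm = 78 mm
I = 2978 cm^4 = 29780000 mm^4
sigma = 32500000 * 78 / 29780000
sigma = 85.1 MPa

85.1


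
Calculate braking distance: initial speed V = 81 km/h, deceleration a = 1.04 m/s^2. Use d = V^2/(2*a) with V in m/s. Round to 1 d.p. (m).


Convert speed: V = 81 / 3.6 = 22.5 m/s
V^2 = 506.25
d = 506.25 / (2 * 1.04)
d = 506.25 / 2.08
d = 243.4 m

243.4


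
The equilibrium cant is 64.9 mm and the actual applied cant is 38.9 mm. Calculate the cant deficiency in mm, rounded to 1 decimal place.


Cant deficiency = equilibrium cant - actual cant
CD = 64.9 - 38.9
CD = 26.0 mm

26.0


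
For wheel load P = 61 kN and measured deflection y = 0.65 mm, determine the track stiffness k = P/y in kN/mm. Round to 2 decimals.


Track stiffness k = P / y
k = 61 / 0.65
k = 93.85 kN/mm

93.85


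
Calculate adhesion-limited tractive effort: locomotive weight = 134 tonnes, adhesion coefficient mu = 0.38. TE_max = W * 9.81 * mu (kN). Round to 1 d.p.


TE_max = W * g * mu
TE_max = 134 * 9.81 * 0.38
TE_max = 1314.54 * 0.38
TE_max = 499.5 kN

499.5


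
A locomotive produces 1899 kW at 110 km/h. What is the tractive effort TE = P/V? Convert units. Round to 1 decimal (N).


Convert: P = 1899 kW = 1899000 W
V = 110 / 3.6 = 30.5556 m/s
TE = 1899000 / 30.5556
TE = 62149.1 N

62149.1


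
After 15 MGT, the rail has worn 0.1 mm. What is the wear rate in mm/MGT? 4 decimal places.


Wear rate = total wear / cumulative tonnage
Rate = 0.1 / 15
Rate = 0.0067 mm/MGT

0.0067


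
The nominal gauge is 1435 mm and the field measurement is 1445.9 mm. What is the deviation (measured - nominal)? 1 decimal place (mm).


Deviation = measured - nominal
Deviation = 1445.9 - 1435
Deviation = 10.9 mm

10.9


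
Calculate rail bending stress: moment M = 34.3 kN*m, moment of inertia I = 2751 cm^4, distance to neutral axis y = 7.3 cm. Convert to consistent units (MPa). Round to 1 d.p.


Convert units:
M = 34.3 kN*m = 34300000 N*mm
y = 7.3 cm = 73 mm
I = 2751 cm^4 = 27510000 mm^4
sigma = 34300000 * 73 / 27510000
sigma = 91.0 MPa

91.0


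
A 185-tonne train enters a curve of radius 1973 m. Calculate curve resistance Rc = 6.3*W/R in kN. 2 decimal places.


Rc = 6.3 * W / R
Rc = 6.3 * 185 / 1973
Rc = 1165.5 / 1973
Rc = 0.59 kN

0.59


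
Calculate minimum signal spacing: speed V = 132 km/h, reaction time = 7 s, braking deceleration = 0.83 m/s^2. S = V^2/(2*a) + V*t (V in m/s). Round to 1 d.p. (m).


V = 132 / 3.6 = 36.6667 m/s
Braking distance = 36.6667^2 / (2*0.83) = 809.9063 m
Sighting distance = 36.6667 * 7 = 256.6667 m
S = 809.9063 + 256.6667 = 1066.6 m

1066.6


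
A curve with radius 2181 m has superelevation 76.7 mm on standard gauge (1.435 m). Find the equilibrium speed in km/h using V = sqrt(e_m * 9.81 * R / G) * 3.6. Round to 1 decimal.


Convert cant: e = 76.7 mm = 0.0767 m
V_ms = sqrt(0.0767 * 9.81 * 2181 / 1.435)
V_ms = sqrt(1143.584172) = 33.8169 m/s
V = 33.8169 * 3.6 = 121.7 km/h

121.7


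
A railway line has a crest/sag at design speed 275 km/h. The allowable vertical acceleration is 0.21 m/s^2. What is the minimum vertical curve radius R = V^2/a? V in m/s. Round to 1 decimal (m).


Convert speed: V = 275 / 3.6 = 76.3889 m/s
V^2 = 5835.2623 m^2/s^2
R_v = 5835.2623 / 0.21
R_v = 27787.0 m

27787.0


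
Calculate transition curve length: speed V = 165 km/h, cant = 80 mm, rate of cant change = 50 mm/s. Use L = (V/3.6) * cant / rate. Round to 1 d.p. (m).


Convert speed: V = 165 / 3.6 = 45.8333 m/s
L = 45.8333 * 80 / 50
L = 3666.6667 / 50
L = 73.3 m

73.3


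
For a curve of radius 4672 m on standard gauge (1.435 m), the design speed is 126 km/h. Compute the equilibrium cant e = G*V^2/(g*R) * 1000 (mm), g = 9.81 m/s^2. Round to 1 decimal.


Convert speed: V = 126 / 3.6 = 35.0 m/s
Apply formula: e = 1.435 * 35.0^2 / (9.81 * 4672)
e = 1.435 * 1225.0 / 45832.32
e = 0.038354 m = 38.4 mm

38.4


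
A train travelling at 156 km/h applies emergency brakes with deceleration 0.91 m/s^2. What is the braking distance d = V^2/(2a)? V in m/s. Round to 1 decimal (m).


Convert speed: V = 156 / 3.6 = 43.3333 m/s
V^2 = 1877.7778
d = 1877.7778 / (2 * 0.91)
d = 1877.7778 / 1.82
d = 1031.7 m

1031.7


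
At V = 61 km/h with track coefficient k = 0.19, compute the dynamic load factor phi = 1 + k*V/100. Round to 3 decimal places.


phi = 1 + k * V / 100
phi = 1 + 0.19 * 61 / 100
phi = 1 + 0.1159
phi = 1.116

1.116


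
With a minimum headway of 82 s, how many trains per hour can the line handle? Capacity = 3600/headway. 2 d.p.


Capacity = 3600 / headway
Capacity = 3600 / 82
Capacity = 43.90 trains/hour

43.90


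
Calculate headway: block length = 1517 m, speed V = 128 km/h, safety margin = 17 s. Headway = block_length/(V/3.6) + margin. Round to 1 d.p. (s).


V = 128 / 3.6 = 35.5556 m/s
Block traversal time = 1517 / 35.5556 = 42.6656 s
Headway = 42.6656 + 17
Headway = 59.7 s

59.7


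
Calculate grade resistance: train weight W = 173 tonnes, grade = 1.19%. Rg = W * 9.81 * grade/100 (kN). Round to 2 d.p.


Rg = W * 9.81 * grade / 100
Rg = 173 * 9.81 * 1.19 / 100
Rg = 1697.13 * 0.0119
Rg = 20.20 kN

20.20


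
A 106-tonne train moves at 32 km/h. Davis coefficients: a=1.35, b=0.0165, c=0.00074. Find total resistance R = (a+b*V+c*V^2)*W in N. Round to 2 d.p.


b*V = 0.0165 * 32 = 0.528
c*V^2 = 0.00074 * 1024 = 0.75776
R_per_t = 1.35 + 0.528 + 0.75776 = 2.63576 N/t
R_total = 2.63576 * 106 = 279.39 N

279.39


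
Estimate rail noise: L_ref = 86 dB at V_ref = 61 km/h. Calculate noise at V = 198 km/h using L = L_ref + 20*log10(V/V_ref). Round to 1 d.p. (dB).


V/V_ref = 198 / 61 = 3.245902
log10(3.245902) = 0.511335
20 * 0.511335 = 10.2267
L = 86 + 10.2267 = 96.2 dB

96.2


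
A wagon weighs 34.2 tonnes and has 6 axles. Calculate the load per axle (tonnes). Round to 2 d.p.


Load per axle = total weight / number of axles
Load = 34.2 / 6
Load = 5.70 tonnes

5.70


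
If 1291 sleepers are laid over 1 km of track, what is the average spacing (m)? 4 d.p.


Spacing = 1000 m / number of sleepers
Spacing = 1000 / 1291
Spacing = 0.7746 m

0.7746


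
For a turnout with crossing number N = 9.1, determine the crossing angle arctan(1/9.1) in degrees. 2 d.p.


1/N = 1/9.1 = 0.10989
angle = arctan(0.10989) = 0.109451 rad
angle = 0.109451 * 180/pi = 6.27 degrees

6.27


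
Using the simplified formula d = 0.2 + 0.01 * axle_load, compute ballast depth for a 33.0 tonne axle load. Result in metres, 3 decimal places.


d = 0.2 + 0.01 * 33.0
d = 0.2 + 0.33
d = 0.530 m

0.530


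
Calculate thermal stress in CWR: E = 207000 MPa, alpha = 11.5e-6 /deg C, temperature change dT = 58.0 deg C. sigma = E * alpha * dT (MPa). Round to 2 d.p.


sigma = E * alpha * dT
sigma = 207000 * 11.5e-6 * 58.0
sigma = 2.3805 * 58.0
sigma = 138.07 MPa

138.07


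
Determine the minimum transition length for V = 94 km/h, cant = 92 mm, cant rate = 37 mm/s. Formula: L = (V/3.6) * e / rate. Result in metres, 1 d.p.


Convert speed: V = 94 / 3.6 = 26.1111 m/s
L = 26.1111 * 92 / 37
L = 2402.2222 / 37
L = 64.9 m

64.9


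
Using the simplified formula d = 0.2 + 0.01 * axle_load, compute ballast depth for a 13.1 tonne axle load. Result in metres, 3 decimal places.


d = 0.2 + 0.01 * 13.1
d = 0.2 + 0.131
d = 0.331 m

0.331


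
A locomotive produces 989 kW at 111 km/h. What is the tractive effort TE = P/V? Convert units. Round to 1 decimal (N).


Convert: P = 989 kW = 989000 W
V = 111 / 3.6 = 30.8333 m/s
TE = 989000 / 30.8333
TE = 32075.7 N

32075.7


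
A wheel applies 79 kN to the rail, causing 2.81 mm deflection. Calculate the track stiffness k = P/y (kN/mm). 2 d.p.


Track stiffness k = P / y
k = 79 / 2.81
k = 28.11 kN/mm

28.11


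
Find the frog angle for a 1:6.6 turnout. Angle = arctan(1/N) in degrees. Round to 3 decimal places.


1/N = 1/6.6 = 0.151515
angle = arctan(0.151515) = 0.150371 rad
angle = 0.150371 * 180/pi = 8.616 degrees

8.616


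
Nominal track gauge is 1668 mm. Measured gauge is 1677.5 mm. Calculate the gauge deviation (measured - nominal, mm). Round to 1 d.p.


Deviation = measured - nominal
Deviation = 1677.5 - 1668
Deviation = 9.5 mm

9.5


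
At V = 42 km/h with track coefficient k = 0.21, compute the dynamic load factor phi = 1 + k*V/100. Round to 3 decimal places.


phi = 1 + k * V / 100
phi = 1 + 0.21 * 42 / 100
phi = 1 + 0.0882
phi = 1.088

1.088


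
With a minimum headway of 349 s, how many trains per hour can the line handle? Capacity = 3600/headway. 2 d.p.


Capacity = 3600 / headway
Capacity = 3600 / 349
Capacity = 10.32 trains/hour

10.32


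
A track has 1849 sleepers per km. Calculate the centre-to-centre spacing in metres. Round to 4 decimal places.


Spacing = 1000 m / number of sleepers
Spacing = 1000 / 1849
Spacing = 0.5408 m

0.5408


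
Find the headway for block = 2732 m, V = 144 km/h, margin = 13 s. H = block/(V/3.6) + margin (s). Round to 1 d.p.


V = 144 / 3.6 = 40.0 m/s
Block traversal time = 2732 / 40.0 = 68.3 s
Headway = 68.3 + 13
Headway = 81.3 s

81.3


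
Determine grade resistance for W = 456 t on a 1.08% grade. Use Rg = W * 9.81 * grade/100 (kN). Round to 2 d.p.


Rg = W * 9.81 * grade / 100
Rg = 456 * 9.81 * 1.08 / 100
Rg = 4473.36 * 0.0108
Rg = 48.31 kN

48.31


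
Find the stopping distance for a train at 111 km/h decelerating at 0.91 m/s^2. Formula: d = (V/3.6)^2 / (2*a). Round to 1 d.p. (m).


Convert speed: V = 111 / 3.6 = 30.8333 m/s
V^2 = 950.6944
d = 950.6944 / (2 * 0.91)
d = 950.6944 / 1.82
d = 522.4 m

522.4


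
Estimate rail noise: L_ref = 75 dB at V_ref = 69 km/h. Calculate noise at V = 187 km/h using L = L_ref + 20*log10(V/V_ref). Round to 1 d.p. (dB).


V/V_ref = 187 / 69 = 2.710145
log10(2.710145) = 0.432993
20 * 0.432993 = 8.6599
L = 75 + 8.6599 = 83.7 dB

83.7


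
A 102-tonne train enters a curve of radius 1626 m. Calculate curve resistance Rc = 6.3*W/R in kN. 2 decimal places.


Rc = 6.3 * W / R
Rc = 6.3 * 102 / 1626
Rc = 642.6 / 1626
Rc = 0.40 kN

0.40


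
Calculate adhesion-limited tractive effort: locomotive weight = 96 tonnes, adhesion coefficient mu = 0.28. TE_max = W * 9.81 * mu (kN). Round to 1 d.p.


TE_max = W * g * mu
TE_max = 96 * 9.81 * 0.28
TE_max = 941.76 * 0.28
TE_max = 263.7 kN

263.7


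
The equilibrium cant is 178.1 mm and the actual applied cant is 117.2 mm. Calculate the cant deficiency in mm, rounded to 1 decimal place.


Cant deficiency = equilibrium cant - actual cant
CD = 178.1 - 117.2
CD = 60.9 mm

60.9
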